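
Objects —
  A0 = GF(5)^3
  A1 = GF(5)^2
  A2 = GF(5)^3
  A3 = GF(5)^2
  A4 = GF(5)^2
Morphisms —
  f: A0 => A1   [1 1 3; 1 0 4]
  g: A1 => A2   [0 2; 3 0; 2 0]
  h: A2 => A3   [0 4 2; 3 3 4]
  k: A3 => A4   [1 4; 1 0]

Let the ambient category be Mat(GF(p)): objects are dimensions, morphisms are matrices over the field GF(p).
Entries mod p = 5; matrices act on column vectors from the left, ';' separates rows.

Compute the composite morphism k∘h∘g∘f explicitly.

  e0=(1,0,0) f=>(1,1) g=>(2,3,2) h=>(1,3) k=>(3,1)
  e1=(0,1,0) f=>(1,0) g=>(0,3,2) h=>(1,2) k=>(4,1)
  e2=(0,0,1) f=>(3,4) g=>(3,4,1) h=>(3,0) k=>(3,3)
composite: [3 4 3; 1 1 3]

Answer: [3 4 3; 1 1 3]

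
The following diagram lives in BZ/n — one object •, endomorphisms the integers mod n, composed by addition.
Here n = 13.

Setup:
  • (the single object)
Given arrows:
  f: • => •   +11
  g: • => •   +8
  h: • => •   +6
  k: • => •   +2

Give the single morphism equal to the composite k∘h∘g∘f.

  0 +11≡11 +8≡6 +6≡12 +2≡1  (mod 13)
result: +1

Answer: +1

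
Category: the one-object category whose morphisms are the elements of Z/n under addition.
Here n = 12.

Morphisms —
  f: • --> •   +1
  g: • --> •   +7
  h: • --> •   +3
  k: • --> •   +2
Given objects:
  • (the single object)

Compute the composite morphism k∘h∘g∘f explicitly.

Answer: +1

Derivation:
  0 +1≡1 +7≡8 +3≡11 +2≡1  (mod 12)
⟦path⟧: +1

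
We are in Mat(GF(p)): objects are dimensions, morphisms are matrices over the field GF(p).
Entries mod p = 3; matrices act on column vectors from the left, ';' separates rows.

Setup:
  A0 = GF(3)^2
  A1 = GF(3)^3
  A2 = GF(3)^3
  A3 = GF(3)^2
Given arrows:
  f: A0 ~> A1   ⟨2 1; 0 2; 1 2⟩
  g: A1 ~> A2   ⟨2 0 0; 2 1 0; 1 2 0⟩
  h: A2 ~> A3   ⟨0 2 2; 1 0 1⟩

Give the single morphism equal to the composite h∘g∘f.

Answer: ⟨0 0; 0 1⟩

Trace:
  e0=[1,0] f~>[2,0,1] g~>[1,1,2] h~>[0,0]
  e1=[0,1] f~>[1,2,2] g~>[2,1,2] h~>[0,1]
result: ⟨0 0; 0 1⟩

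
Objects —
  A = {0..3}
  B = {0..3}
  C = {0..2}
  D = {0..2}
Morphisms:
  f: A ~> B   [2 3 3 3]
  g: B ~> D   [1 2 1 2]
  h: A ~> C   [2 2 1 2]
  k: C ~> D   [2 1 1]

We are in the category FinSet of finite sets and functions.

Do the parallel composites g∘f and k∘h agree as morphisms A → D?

1) trace f;g:
  0 f~>2 g~>1
  1 f~>3 g~>2
  2 f~>3 g~>2
  3 f~>3 g~>2
  result₁ = [1 2 2 2]
2) trace h;k:
  0 h~>2 k~>1
  1 h~>2 k~>1
  2 h~>1 k~>1
  3 h~>2 k~>1
  result₂ = [1 1 1 1]
Equal? distinct morphisms ✗

Answer: DOES NOT COMMUTE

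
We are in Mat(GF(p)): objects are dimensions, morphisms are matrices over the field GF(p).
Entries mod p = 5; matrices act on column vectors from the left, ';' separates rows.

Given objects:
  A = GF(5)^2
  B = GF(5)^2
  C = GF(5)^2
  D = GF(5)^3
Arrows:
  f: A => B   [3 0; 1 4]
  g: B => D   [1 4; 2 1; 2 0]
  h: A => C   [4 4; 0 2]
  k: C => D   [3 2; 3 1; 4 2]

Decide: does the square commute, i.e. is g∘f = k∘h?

1) trace f;g:
  e0=(1,0) f=>(3,1) g=>(2,2,1)
  e1=(0,1) f=>(0,4) g=>(1,4,0)
  result₁ = [2 1; 2 4; 1 0]
2) trace h;k:
  e0=(1,0) h=>(4,0) k=>(2,2,1)
  e1=(0,1) h=>(4,2) k=>(1,4,0)
  result₂ = [2 1; 2 4; 1 0]
Equal? same morphism ✓

Answer: COMMUTES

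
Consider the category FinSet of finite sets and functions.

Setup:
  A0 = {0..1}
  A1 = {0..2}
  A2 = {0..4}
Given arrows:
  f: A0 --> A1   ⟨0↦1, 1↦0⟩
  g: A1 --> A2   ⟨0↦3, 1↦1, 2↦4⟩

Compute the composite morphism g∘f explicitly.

  0 f-->1 g-->1
  1 f-->0 g-->3
⟦path⟧: ⟨0↦1, 1↦3⟩

Answer: ⟨0↦1, 1↦3⟩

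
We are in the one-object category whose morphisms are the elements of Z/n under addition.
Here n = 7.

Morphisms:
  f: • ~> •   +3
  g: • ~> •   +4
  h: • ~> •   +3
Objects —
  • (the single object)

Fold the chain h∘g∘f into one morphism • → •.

  0 +3≡3 +4≡0 +3≡3  (mod 7)
result: +3

Answer: +3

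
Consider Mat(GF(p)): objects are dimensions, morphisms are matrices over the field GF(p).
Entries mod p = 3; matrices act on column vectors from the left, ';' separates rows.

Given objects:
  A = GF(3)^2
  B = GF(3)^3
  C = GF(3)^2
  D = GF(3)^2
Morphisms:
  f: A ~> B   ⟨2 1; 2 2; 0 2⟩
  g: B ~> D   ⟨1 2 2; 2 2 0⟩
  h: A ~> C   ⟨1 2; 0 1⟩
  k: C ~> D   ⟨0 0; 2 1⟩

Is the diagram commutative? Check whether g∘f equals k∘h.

Answer: DOES NOT COMMUTE

Trace:
Path 1 = f;g:
  e0=(1,0) f~>(2,2,0) g~>(0,2)
  e1=(0,1) f~>(1,2,2) g~>(0,0)
  ⟦path⟧₁ = ⟨0 0; 2 0⟩
Path 2 = h;k:
  e0=(1,0) h~>(1,0) k~>(0,2)
  e1=(0,1) h~>(2,1) k~>(0,2)
  ⟦path⟧₂ = ⟨0 0; 2 2⟩
Equal? distinct morphisms ✗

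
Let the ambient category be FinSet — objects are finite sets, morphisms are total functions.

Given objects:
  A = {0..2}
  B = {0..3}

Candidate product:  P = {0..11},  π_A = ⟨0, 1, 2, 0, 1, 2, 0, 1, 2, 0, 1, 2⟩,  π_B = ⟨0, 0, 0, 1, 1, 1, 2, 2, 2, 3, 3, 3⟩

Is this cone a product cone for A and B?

|A|·|B| = 3·4 = 12;  |P| = 12
Check the pairing map k ↦ (π_A(k), π_B(k)):
  0 : (0,0)
  1 : (1,0)
  2 : (2,0)
  3 : (0,1)
  4 : (1,1)
  5 : (2,1)
  6 : (0,2)
  7 : (1,2)
  8 : (2,2)
  9 : (0,3)
  10 : (1,3)
  11 : (2,3)
distinct pairs in image: 12 / 12 needed
  → bijection onto A×B; projections well-typed.

Answer: VALID PRODUCT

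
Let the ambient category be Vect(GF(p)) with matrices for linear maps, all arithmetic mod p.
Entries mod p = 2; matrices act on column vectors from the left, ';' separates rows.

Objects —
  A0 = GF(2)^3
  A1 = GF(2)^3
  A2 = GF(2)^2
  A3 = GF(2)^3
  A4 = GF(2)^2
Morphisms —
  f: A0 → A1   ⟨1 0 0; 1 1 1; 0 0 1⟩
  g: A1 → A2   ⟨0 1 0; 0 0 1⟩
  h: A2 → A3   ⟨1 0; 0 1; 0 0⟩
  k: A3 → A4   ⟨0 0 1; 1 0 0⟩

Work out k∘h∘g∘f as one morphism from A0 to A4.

  e0=[1,0,0] f→[1,1,0] g→[1,0] h→[1,0,0] k→[0,1]
  e1=[0,1,0] f→[0,1,0] g→[1,0] h→[1,0,0] k→[0,1]
  e2=[0,0,1] f→[0,1,1] g→[1,1] h→[1,1,0] k→[0,1]
result: ⟨0 0 0; 1 1 1⟩

Answer: ⟨0 0 0; 1 1 1⟩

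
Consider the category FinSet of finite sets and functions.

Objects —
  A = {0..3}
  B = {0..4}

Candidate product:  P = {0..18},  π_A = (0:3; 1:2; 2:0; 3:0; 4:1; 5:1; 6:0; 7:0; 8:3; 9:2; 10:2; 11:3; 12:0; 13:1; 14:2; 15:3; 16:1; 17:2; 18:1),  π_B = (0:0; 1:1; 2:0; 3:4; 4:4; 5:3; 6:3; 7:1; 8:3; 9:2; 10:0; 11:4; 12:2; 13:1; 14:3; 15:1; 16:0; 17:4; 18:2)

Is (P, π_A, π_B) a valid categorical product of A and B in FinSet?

|A|·|B| = 4·5 = 20;  |P| = 19
  → cardinalities differ; no bijection possible.

Answer: NOT A VALID PRODUCT — |P|=19 ≠ |A|·|B|=20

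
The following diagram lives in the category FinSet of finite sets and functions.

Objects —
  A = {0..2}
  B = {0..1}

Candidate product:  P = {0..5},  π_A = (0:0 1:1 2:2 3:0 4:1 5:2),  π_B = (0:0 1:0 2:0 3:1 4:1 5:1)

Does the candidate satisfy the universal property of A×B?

|A|·|B| = 3·2 = 6;  |P| = 6
Check the pairing map k ↦ (π_A(k), π_B(k)):
  0 : (0,0)
  1 : (1,0)
  2 : (2,0)
  3 : (0,1)
  4 : (1,1)
  5 : (2,1)
distinct pairs in image: 6 / 6 needed
  → bijection onto A×B; projections well-typed.

Answer: VALID PRODUCT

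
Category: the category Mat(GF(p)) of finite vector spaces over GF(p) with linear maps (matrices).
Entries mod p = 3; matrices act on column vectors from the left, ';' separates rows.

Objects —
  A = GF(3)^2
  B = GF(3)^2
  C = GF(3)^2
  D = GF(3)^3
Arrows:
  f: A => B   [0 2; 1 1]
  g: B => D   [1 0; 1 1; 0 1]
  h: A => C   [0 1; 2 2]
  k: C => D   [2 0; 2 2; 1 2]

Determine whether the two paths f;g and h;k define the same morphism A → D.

Answer: DOES NOT COMMUTE

Derivation:
Along f;g (path 1):
  e0=(1,0) f=>(0,1) g=>(0,1,1)
  e1=(0,1) f=>(2,1) g=>(2,0,1)
  composite₁ = [0 2; 1 0; 1 1]
Along h;k (path 2):
  e0=(1,0) h=>(0,2) k=>(0,1,1)
  e1=(0,1) h=>(1,2) k=>(2,0,2)
  composite₂ = [0 2; 1 0; 1 2]
Equal? distinct morphisms ✗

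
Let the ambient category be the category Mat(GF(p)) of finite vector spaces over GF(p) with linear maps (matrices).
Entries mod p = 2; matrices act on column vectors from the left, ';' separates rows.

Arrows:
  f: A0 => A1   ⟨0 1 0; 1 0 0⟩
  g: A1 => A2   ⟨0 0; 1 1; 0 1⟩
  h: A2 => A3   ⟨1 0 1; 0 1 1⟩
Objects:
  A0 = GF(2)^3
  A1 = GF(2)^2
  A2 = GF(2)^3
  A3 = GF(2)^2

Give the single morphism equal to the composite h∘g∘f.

Answer: ⟨1 0 0; 0 1 0⟩

Trace:
  e0=⟨1,0,0⟩ f=>⟨0,1⟩ g=>⟨0,1,1⟩ h=>⟨1,0⟩
  e1=⟨0,1,0⟩ f=>⟨1,0⟩ g=>⟨0,1,0⟩ h=>⟨0,1⟩
  e2=⟨0,0,1⟩ f=>⟨0,0⟩ g=>⟨0,0,0⟩ h=>⟨0,0⟩
⟦path⟧: ⟨1 0 0; 0 1 0⟩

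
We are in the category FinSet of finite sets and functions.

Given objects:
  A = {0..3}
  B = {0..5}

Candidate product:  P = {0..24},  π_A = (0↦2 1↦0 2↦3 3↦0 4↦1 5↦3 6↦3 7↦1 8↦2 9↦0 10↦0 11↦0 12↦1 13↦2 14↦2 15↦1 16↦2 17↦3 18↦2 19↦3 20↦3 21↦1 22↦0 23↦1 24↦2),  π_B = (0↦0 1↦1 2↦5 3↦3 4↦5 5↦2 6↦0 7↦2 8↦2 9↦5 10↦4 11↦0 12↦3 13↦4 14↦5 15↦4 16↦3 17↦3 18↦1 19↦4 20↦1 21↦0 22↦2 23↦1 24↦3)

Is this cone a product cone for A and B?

|A|·|B| = 4·6 = 24;  |P| = 25
  → cardinalities differ; no bijection possible.

Answer: NOT A VALID PRODUCT — |P|=25 ≠ |A|·|B|=24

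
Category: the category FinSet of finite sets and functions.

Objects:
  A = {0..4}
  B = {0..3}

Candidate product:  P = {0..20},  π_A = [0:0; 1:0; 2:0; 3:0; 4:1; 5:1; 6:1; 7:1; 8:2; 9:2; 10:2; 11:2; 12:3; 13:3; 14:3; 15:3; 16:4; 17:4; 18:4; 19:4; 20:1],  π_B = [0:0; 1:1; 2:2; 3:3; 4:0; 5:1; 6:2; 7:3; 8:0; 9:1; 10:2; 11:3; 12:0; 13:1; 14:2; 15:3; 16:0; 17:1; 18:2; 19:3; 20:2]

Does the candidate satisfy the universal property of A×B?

|A|·|B| = 5·4 = 20;  |P| = 21
  → cardinalities differ; no bijection possible.

Answer: NOT A VALID PRODUCT — |P|=21 ≠ |A|·|B|=20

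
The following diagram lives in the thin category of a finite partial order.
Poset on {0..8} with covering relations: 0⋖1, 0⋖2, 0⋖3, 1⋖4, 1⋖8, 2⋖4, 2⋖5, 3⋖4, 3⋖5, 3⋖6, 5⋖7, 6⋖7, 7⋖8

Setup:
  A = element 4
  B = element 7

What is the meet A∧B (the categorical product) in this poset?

Answer: NO MEET EXISTS

Trace:
{x : x⊑A ∧ x⊑B} = {0,2,3}  (A=4, B=7)
  maximal lower bounds 2 and 3 are incomparable: neither 2⊑3 nor 3⊑2
→ no greatest lower bound exists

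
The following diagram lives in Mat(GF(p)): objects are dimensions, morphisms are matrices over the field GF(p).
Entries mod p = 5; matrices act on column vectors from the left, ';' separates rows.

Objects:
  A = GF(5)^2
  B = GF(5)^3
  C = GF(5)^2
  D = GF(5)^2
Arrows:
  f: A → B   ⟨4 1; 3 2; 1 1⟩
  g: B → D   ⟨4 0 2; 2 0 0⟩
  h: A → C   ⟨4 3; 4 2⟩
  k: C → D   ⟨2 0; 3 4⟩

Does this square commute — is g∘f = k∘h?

Along f;g (path 1):
  e0=[1,0] f→[4,3,1] g→[3,3]
  e1=[0,1] f→[1,2,1] g→[1,2]
  composite₁ = ⟨3 1; 3 2⟩
Along h;k (path 2):
  e0=[1,0] h→[4,4] k→[3,3]
  e1=[0,1] h→[3,2] k→[1,2]
  composite₂ = ⟨3 1; 3 2⟩
Equal? same morphism ✓

Answer: COMMUTES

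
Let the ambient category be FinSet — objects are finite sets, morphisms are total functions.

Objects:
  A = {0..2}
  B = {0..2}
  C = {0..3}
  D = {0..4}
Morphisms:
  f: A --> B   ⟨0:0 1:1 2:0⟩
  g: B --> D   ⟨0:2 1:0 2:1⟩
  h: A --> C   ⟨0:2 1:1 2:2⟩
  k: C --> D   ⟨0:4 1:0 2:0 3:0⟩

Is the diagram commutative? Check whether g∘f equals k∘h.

Answer: DOES NOT COMMUTE

Trace:
Along f;g (path 1):
  0 f-->0 g-->2
  1 f-->1 g-->0
  2 f-->0 g-->2
  result₁ = ⟨0:2 1:0 2:2⟩
Along h;k (path 2):
  0 h-->2 k-->0
  1 h-->1 k-->0
  2 h-->2 k-->0
  result₂ = ⟨0:0 1:0 2:0⟩
Equal? distinct morphisms ✗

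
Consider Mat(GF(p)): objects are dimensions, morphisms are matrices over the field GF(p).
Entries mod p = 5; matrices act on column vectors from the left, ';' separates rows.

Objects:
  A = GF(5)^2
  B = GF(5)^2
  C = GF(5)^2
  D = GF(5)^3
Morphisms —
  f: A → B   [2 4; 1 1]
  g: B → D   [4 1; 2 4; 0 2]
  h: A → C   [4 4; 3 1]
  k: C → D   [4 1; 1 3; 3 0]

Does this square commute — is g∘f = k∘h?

Answer: COMMUTES

Derivation:
Path 1 = f;g:
  e0=(1,0) f→(2,1) g→(4,3,2)
  e1=(0,1) f→(4,1) g→(2,2,2)
  composite₁ = [4 2; 3 2; 2 2]
Path 2 = h;k:
  e0=(1,0) h→(4,3) k→(4,3,2)
  e1=(0,1) h→(4,1) k→(2,2,2)
  composite₂ = [4 2; 3 2; 2 2]
Equal? same morphism ✓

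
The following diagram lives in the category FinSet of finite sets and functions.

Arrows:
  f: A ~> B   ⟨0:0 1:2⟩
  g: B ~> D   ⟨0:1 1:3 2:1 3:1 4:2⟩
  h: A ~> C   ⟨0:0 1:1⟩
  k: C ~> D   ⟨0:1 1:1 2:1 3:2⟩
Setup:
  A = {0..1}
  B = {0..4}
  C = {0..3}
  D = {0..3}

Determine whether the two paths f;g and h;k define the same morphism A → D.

Path 1 = f;g:
  0 f~>0 g~>1
  1 f~>2 g~>1
  ⟦path⟧₁ = ⟨0:1 1:1⟩
Path 2 = h;k:
  0 h~>0 k~>1
  1 h~>1 k~>1
  ⟦path⟧₂ = ⟨0:1 1:1⟩
Equal? YES — commutes

Answer: COMMUTES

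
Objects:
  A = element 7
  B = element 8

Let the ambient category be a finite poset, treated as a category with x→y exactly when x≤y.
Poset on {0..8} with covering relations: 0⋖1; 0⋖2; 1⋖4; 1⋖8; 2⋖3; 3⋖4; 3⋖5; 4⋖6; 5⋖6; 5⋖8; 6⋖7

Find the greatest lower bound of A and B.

Answer: NO MEET EXISTS

Trace:
Common predecessors of 7,8: {0,1,2,3,5}
  maximal lower bounds 1 and 5 are incomparable: neither 1≤5 nor 5≤1
→ no greatest lower bound exists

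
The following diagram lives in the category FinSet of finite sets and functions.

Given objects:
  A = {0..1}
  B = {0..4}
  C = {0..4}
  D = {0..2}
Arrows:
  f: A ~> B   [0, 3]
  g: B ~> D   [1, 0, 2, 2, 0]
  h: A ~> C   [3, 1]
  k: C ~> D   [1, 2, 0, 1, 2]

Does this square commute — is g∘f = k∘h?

Along f;g (path 1):
  0 f~>0 g~>1
  1 f~>3 g~>2
  composite₁ = [1, 2]
Along h;k (path 2):
  0 h~>3 k~>1
  1 h~>1 k~>2
  composite₂ = [1, 2]
Equal? equal; square commutes

Answer: COMMUTES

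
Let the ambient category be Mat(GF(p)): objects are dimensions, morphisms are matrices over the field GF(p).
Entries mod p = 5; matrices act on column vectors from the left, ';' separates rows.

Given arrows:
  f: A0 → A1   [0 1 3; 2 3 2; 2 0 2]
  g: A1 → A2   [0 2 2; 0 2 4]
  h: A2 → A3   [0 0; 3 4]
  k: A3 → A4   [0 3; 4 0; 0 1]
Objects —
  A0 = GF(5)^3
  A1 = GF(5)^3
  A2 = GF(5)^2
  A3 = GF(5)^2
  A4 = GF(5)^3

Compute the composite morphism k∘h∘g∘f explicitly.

  e0=⟨1,0,0⟩ f→⟨0,2,2⟩ g→⟨3,2⟩ h→⟨0,2⟩ k→⟨1,0,2⟩
  e1=⟨0,1,0⟩ f→⟨1,3,0⟩ g→⟨1,1⟩ h→⟨0,2⟩ k→⟨1,0,2⟩
  e2=⟨0,0,1⟩ f→⟨3,2,2⟩ g→⟨3,2⟩ h→⟨0,2⟩ k→⟨1,0,2⟩
composite: [1 1 1; 0 0 0; 2 2 2]

Answer: [1 1 1; 0 0 0; 2 2 2]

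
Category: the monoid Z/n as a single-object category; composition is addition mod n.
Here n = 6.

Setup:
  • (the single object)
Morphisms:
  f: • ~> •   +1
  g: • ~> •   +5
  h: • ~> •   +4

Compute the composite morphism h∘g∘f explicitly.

Answer: +4

Derivation:
  0 +1≡1 +5≡0 +4≡4  (mod 6)
⟦path⟧: +4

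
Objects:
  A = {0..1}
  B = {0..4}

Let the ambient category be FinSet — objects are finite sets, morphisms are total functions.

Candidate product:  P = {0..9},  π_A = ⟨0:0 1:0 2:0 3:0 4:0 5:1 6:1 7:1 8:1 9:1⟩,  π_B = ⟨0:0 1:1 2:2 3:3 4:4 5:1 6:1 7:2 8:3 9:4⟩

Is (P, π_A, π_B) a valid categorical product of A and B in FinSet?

|A|·|B| = 2·5 = 10;  |P| = 10
Check the pairing map k ↦ (π_A(k), π_B(k)):
  0 : (0,0)
  1 : (0,1)
  2 : (0,2)
  3 : (0,3)
  4 : (0,4)
  5 : (1,1)
  6 : (1,1)  ✗ repeats pair of k=5
  7 : (1,2)
  8 : (1,3)
  9 : (1,4)
distinct pairs in image: 9 / 10 needed
  → (1,1) hit at k=5 and k=6

Answer: NOT A VALID PRODUCT — duplicate pair at indices 6,5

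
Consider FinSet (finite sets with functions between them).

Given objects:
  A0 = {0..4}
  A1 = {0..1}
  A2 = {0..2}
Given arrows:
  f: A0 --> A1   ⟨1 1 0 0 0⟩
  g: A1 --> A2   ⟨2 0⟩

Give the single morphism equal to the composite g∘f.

Answer: ⟨0 0 2 2 2⟩

Work:
  0 f-->1 g-->0
  1 f-->1 g-->0
  2 f-->0 g-->2
  3 f-->0 g-->2
  4 f-->0 g-->2
composite: ⟨0 0 2 2 2⟩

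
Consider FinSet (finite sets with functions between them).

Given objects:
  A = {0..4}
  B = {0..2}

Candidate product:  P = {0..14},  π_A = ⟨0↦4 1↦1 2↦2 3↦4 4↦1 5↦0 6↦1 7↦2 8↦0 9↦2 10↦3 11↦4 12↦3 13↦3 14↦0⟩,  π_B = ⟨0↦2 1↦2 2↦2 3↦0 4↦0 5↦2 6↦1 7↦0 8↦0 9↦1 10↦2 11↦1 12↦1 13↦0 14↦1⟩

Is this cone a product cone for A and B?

|A|·|B| = 5·3 = 15;  |P| = 15
Check the pairing map k ↦ (π_A(k), π_B(k)):
  0 ↦ (4,2)
  1 ↦ (1,2)
  2 ↦ (2,2)
  3 ↦ (4,0)
  4 ↦ (1,0)
  5 ↦ (0,2)
  6 ↦ (1,1)
  7 ↦ (2,0)
  8 ↦ (0,0)
  9 ↦ (2,1)
  10 ↦ (3,2)
  11 ↦ (4,1)
  12 ↦ (3,1)
  13 ↦ (3,0)
  14 ↦ (0,1)
distinct pairs in image: 15 / 15 needed
  → bijection onto A×B; projections well-typed.

Answer: VALID PRODUCT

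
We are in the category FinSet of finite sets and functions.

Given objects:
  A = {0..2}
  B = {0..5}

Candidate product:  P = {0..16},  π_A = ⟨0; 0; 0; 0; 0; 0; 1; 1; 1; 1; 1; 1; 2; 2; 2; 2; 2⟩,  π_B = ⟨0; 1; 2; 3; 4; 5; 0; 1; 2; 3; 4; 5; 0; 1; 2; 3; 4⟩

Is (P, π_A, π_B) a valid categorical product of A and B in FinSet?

Answer: NOT A VALID PRODUCT — |P|=17 ≠ |A|·|B|=18

Work:
|A|·|B| = 3·6 = 18;  |P| = 17
  → cardinalities differ; no bijection possible.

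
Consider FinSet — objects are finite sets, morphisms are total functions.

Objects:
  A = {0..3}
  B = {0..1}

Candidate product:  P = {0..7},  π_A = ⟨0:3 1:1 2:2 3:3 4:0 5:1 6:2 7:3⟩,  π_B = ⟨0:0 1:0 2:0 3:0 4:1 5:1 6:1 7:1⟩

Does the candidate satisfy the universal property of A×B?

Answer: NOT A VALID PRODUCT — duplicate pair at indices 3,0

Derivation:
|A|·|B| = 4·2 = 8;  |P| = 8
Check the pairing map k ↦ (π_A(k), π_B(k)):
  0 : (3,0)
  1 : (1,0)
  2 : (2,0)
  3 : (3,0)  ✗ repeats pair of k=0
  4 : (0,1)
  5 : (1,1)
  6 : (2,1)
  7 : (3,1)
distinct pairs in image: 7 / 8 needed
  → (3,0) hit at k=0 and k=3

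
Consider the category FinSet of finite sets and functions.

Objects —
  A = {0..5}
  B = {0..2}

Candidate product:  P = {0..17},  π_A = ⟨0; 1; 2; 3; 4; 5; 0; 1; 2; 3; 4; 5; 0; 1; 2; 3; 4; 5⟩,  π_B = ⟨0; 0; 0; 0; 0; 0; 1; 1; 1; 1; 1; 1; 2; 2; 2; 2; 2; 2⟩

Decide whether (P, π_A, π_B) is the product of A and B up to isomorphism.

Answer: VALID PRODUCT

Work:
|A|·|B| = 6·3 = 18;  |P| = 18
Check the pairing map k ↦ (π_A(k), π_B(k)):
  0 ↦ (0,0)
  1 ↦ (1,0)
  2 ↦ (2,0)
  3 ↦ (3,0)
  4 ↦ (4,0)
  5 ↦ (5,0)
  6 ↦ (0,1)
  7 ↦ (1,1)
  8 ↦ (2,1)
  9 ↦ (3,1)
  10 ↦ (4,1)
  11 ↦ (5,1)
  12 ↦ (0,2)
  13 ↦ (1,2)
  14 ↦ (2,2)
  15 ↦ (3,2)
  16 ↦ (4,2)
  17 ↦ (5,2)
distinct pairs in image: 18 / 18 needed
  → bijection onto A×B; projections well-typed.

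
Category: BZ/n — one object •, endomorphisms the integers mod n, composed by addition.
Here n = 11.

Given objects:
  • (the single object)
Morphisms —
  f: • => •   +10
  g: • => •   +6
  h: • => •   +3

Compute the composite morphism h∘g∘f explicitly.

  0 +10≡10 +6≡5 +3≡8  (mod 11)
composite: +8

Answer: +8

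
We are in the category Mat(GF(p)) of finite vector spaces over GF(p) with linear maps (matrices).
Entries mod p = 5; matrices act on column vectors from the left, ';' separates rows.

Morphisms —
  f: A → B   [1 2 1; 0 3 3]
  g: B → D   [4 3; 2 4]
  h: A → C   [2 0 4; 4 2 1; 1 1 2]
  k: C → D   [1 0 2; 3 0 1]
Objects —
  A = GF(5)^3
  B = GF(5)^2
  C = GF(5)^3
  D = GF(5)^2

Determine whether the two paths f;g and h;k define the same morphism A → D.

1) trace f;g:
  e0=⟨1,0,0⟩ f→⟨1,0⟩ g→⟨4,2⟩
  e1=⟨0,1,0⟩ f→⟨2,3⟩ g→⟨2,1⟩
  e2=⟨0,0,1⟩ f→⟨1,3⟩ g→⟨3,4⟩
  ⟦path⟧₁ = [4 2 3; 2 1 4]
2) trace h;k:
  e0=⟨1,0,0⟩ h→⟨2,4,1⟩ k→⟨4,2⟩
  e1=⟨0,1,0⟩ h→⟨0,2,1⟩ k→⟨2,1⟩
  e2=⟨0,0,1⟩ h→⟨4,1,2⟩ k→⟨3,4⟩
  ⟦path⟧₂ = [4 2 3; 2 1 4]
Equal? equal; square commutes

Answer: COMMUTES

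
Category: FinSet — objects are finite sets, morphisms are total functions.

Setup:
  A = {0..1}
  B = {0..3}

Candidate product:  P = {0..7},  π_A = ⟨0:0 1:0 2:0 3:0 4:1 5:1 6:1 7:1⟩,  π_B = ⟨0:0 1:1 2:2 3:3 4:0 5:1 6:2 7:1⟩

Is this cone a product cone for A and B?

|A|·|B| = 2·4 = 8;  |P| = 8
Check the pairing map k ↦ (π_A(k), π_B(k)):
  0 : (0,0)
  1 : (0,1)
  2 : (0,2)
  3 : (0,3)
  4 : (1,0)
  5 : (1,1)
  6 : (1,2)
  7 : (1,1)  ✗ repeats pair of k=5
distinct pairs in image: 7 / 8 needed
  → (1,1) hit at k=5 and k=7

Answer: NOT A VALID PRODUCT — duplicate pair at indices 5,7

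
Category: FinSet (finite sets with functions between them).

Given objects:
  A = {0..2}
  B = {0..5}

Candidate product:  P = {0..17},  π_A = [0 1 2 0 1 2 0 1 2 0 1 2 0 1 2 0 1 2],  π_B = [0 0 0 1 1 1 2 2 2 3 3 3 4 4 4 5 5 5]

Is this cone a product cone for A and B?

|A|·|B| = 3·6 = 18;  |P| = 18
Check the pairing map k ↦ (π_A(k), π_B(k)):
  0 ↦ (0,0)
  1 ↦ (1,0)
  2 ↦ (2,0)
  3 ↦ (0,1)
  4 ↦ (1,1)
  5 ↦ (2,1)
  6 ↦ (0,2)
  7 ↦ (1,2)
  8 ↦ (2,2)
  9 ↦ (0,3)
  10 ↦ (1,3)
  11 ↦ (2,3)
  12 ↦ (0,4)
  13 ↦ (1,4)
  14 ↦ (2,4)
  15 ↦ (0,5)
  16 ↦ (1,5)
  17 ↦ (2,5)
distinct pairs in image: 18 / 18 needed
  → bijection onto A×B; projections well-typed.

Answer: VALID PRODUCT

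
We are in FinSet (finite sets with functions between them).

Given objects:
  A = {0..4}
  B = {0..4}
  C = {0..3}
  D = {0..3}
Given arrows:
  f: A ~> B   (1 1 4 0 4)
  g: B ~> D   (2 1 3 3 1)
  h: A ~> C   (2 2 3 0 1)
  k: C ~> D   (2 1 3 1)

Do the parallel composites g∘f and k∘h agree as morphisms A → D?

Answer: DOES NOT COMMUTE

Work:
Path 1 = f;g:
  0 f~>1 g~>1
  1 f~>1 g~>1
  2 f~>4 g~>1
  3 f~>0 g~>2
  4 f~>4 g~>1
  composite₁ = (1 1 1 2 1)
Path 2 = h;k:
  0 h~>2 k~>3
  1 h~>2 k~>3
  2 h~>3 k~>1
  3 h~>0 k~>2
  4 h~>1 k~>1
  composite₂ = (3 3 1 2 1)
Equal? NO — does not commute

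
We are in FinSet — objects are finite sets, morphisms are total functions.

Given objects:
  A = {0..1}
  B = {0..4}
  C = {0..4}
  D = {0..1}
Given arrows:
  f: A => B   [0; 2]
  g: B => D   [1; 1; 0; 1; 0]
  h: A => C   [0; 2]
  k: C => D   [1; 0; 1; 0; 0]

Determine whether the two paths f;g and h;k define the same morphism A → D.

Answer: DOES NOT COMMUTE

Work:
Path 1 = f;g:
  0 f=>0 g=>1
  1 f=>2 g=>0
  result₁ = [1; 0]
Path 2 = h;k:
  0 h=>0 k=>1
  1 h=>2 k=>1
  result₂ = [1; 1]
Equal? distinct morphisms ✗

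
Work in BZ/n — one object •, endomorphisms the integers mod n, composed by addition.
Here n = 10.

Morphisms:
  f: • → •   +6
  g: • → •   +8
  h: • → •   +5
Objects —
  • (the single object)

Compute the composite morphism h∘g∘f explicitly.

Answer: +9

Trace:
  0 +6≡6 +8≡4 +5≡9  (mod 10)
result: +9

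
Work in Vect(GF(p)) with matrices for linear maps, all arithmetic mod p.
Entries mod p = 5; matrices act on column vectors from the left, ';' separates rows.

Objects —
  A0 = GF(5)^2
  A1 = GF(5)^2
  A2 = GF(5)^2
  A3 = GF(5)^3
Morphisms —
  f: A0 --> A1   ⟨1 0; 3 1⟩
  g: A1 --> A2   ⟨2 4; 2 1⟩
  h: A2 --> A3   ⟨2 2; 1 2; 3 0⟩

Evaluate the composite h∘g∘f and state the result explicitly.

  e0=⟨1,0⟩ f-->⟨1,3⟩ g-->⟨4,0⟩ h-->⟨3,4,2⟩
  e1=⟨0,1⟩ f-->⟨0,1⟩ g-->⟨4,1⟩ h-->⟨0,1,2⟩
⟦path⟧: ⟨3 0; 4 1; 2 2⟩

Answer: ⟨3 0; 4 1; 2 2⟩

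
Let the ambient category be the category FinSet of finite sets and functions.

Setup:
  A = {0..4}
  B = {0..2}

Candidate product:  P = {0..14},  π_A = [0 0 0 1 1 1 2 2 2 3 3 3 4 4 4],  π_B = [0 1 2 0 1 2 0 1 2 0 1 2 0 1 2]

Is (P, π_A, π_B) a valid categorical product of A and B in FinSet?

Answer: VALID PRODUCT

Derivation:
|A|·|B| = 5·3 = 15;  |P| = 15
Check the pairing map k ↦ (π_A(k), π_B(k)):
  0 : (0,0)
  1 : (0,1)
  2 : (0,2)
  3 : (1,0)
  4 : (1,1)
  5 : (1,2)
  6 : (2,0)
  7 : (2,1)
  8 : (2,2)
  9 : (3,0)
  10 : (3,1)
  11 : (3,2)
  12 : (4,0)
  13 : (4,1)
  14 : (4,2)
distinct pairs in image: 15 / 15 needed
  → bijection onto A×B; projections well-typed.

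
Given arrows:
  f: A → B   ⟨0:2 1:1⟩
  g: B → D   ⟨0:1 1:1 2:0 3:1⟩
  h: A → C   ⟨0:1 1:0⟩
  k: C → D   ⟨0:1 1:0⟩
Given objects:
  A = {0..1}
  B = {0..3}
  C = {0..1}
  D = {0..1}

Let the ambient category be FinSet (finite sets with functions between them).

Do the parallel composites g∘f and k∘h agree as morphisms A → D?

1) trace f;g:
  0 f→2 g→0
  1 f→1 g→1
  result₁ = ⟨0:0 1:1⟩
2) trace h;k:
  0 h→1 k→0
  1 h→0 k→1
  result₂ = ⟨0:0 1:1⟩
Equal? YES — commutes

Answer: COMMUTES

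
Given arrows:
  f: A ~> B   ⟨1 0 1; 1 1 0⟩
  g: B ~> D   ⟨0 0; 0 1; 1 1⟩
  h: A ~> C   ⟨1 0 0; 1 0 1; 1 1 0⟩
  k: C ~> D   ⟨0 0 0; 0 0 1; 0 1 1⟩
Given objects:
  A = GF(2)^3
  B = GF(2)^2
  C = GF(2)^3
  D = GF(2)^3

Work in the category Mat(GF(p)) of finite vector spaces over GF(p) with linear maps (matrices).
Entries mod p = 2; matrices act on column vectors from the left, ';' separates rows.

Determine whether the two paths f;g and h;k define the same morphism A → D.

Answer: COMMUTES

Trace:
1) trace f;g:
  e0=⟨1,0,0⟩ f~>⟨1,1⟩ g~>⟨0,1,0⟩
  e1=⟨0,1,0⟩ f~>⟨0,1⟩ g~>⟨0,1,1⟩
  e2=⟨0,0,1⟩ f~>⟨1,0⟩ g~>⟨0,0,1⟩
  ⟦path⟧₁ = ⟨0 0 0; 1 1 0; 0 1 1⟩
2) trace h;k:
  e0=⟨1,0,0⟩ h~>⟨1,1,1⟩ k~>⟨0,1,0⟩
  e1=⟨0,1,0⟩ h~>⟨0,0,1⟩ k~>⟨0,1,1⟩
  e2=⟨0,0,1⟩ h~>⟨0,1,0⟩ k~>⟨0,0,1⟩
  ⟦path⟧₂ = ⟨0 0 0; 1 1 0; 0 1 1⟩
Equal? YES — commutes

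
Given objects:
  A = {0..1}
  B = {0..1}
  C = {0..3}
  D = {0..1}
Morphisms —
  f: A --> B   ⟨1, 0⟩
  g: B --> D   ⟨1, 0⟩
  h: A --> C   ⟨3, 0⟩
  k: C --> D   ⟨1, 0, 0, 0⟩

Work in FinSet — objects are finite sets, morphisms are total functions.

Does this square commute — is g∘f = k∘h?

Answer: COMMUTES

Trace:
Path 1 = f;g:
  0 f-->1 g-->0
  1 f-->0 g-->1
  composite₁ = ⟨0, 1⟩
Path 2 = h;k:
  0 h-->3 k-->0
  1 h-->0 k-->1
  composite₂ = ⟨0, 1⟩
Equal? same morphism ✓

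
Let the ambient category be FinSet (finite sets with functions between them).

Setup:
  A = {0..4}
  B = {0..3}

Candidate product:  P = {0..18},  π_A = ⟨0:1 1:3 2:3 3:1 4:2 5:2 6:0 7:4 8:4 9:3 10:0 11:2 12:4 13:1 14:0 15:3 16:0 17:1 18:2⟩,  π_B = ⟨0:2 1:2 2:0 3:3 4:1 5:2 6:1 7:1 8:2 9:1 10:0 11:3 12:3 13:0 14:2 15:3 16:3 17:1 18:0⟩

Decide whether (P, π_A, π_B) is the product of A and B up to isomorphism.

Answer: NOT A VALID PRODUCT — |P|=19 ≠ |A|·|B|=20

Trace:
|A|·|B| = 5·4 = 20;  |P| = 19
  → cardinalities differ; no bijection possible.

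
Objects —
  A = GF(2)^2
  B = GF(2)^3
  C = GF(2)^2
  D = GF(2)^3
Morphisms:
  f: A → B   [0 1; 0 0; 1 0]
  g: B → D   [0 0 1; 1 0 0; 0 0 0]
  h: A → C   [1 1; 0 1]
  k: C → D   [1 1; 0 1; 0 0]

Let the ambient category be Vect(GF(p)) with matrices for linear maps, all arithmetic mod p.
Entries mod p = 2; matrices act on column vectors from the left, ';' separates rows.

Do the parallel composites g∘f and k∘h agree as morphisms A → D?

1) trace f;g:
  e0=[1,0] f→[0,0,1] g→[1,0,0]
  e1=[0,1] f→[1,0,0] g→[0,1,0]
  ⟦path⟧₁ = [1 0; 0 1; 0 0]
2) trace h;k:
  e0=[1,0] h→[1,0] k→[1,0,0]
  e1=[0,1] h→[1,1] k→[0,1,0]
  ⟦path⟧₂ = [1 0; 0 1; 0 0]
Equal? equal; square commutes

Answer: COMMUTES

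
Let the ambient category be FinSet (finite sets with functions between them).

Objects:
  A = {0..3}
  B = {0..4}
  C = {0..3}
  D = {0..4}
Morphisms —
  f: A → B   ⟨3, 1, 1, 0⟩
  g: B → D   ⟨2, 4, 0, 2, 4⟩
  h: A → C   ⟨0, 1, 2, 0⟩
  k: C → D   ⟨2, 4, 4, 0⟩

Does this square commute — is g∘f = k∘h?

Along f;g (path 1):
  0 f→3 g→2
  1 f→1 g→4
  2 f→1 g→4
  3 f→0 g→2
  result₁ = ⟨2, 4, 4, 2⟩
Along h;k (path 2):
  0 h→0 k→2
  1 h→1 k→4
  2 h→2 k→4
  3 h→0 k→2
  result₂ = ⟨2, 4, 4, 2⟩
Equal? YES — commutes

Answer: COMMUTES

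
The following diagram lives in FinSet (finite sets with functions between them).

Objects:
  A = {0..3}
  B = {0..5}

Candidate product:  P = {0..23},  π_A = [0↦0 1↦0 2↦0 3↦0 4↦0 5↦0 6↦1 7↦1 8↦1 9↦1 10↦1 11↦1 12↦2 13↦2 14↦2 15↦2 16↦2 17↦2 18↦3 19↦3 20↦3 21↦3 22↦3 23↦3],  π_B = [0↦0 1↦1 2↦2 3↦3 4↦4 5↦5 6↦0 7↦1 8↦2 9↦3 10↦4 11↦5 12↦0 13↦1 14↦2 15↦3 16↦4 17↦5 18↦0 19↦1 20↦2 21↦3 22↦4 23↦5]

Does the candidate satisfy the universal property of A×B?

|A|·|B| = 4·6 = 24;  |P| = 24
Check the pairing map k ↦ (π_A(k), π_B(k)):
  0 ↦ (0,0)
  1 ↦ (0,1)
  2 ↦ (0,2)
  3 ↦ (0,3)
  4 ↦ (0,4)
  5 ↦ (0,5)
  6 ↦ (1,0)
  7 ↦ (1,1)
  8 ↦ (1,2)
  9 ↦ (1,3)
  10 ↦ (1,4)
  11 ↦ (1,5)
  12 ↦ (2,0)
  13 ↦ (2,1)
  14 ↦ (2,2)
  15 ↦ (2,3)
  16 ↦ (2,4)
  17 ↦ (2,5)
  18 ↦ (3,0)
  19 ↦ (3,1)
  20 ↦ (3,2)
  21 ↦ (3,3)
  22 ↦ (3,4)
  23 ↦ (3,5)
distinct pairs in image: 24 / 24 needed
  → bijection onto A×B; projections well-typed.

Answer: VALID PRODUCT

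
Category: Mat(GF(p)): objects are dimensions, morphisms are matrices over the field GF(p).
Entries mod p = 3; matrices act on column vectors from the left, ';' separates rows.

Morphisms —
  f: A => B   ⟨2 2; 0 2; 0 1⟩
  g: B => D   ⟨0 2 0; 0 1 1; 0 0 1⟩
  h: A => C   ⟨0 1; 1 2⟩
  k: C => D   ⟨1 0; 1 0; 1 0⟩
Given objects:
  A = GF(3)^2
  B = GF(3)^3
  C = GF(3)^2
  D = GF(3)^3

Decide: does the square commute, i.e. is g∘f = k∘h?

Answer: DOES NOT COMMUTE

Trace:
1) trace f;g:
  e0=[1,0] f=>[2,0,0] g=>[0,0,0]
  e1=[0,1] f=>[2,2,1] g=>[1,0,1]
  ⟦path⟧₁ = ⟨0 1; 0 0; 0 1⟩
2) trace h;k:
  e0=[1,0] h=>[0,1] k=>[0,0,0]
  e1=[0,1] h=>[1,2] k=>[1,1,1]
  ⟦path⟧₂ = ⟨0 1; 0 1; 0 1⟩
Equal? NO — does not commute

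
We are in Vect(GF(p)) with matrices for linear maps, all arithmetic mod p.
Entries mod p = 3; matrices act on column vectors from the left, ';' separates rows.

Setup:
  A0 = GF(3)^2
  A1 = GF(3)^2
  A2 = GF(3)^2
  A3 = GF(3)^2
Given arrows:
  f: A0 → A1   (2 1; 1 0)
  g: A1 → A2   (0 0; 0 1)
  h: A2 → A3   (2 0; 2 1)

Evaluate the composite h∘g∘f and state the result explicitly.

Answer: (0 0; 1 0)

Work:
  e0=[1,0] f→[2,1] g→[0,1] h→[0,1]
  e1=[0,1] f→[1,0] g→[0,0] h→[0,0]
⟦path⟧: (0 0; 1 0)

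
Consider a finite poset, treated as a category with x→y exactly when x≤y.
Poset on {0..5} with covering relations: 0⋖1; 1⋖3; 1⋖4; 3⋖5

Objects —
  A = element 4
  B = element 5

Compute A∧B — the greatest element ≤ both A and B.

Common predecessors of 4,5: {0,1}
  0 <= 1
  1 <= 1
glb = 1

Answer: A∧B = 1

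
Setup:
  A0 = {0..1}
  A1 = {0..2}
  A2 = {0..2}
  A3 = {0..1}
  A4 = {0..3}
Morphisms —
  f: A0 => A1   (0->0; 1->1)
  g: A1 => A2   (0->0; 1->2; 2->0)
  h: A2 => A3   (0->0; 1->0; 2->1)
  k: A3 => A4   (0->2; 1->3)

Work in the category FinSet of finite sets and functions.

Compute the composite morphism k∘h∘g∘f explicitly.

Answer: (0->2; 1->3)

Derivation:
  0 f=>0 g=>0 h=>0 k=>2
  1 f=>1 g=>2 h=>1 k=>3
result: (0->2; 1->3)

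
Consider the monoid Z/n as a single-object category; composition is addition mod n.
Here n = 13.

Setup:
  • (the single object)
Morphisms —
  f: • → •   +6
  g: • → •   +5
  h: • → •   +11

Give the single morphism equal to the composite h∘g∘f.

Answer: +9

Trace:
  0 +6≡6 +5≡11 +11≡9  (mod 13)
composite: +9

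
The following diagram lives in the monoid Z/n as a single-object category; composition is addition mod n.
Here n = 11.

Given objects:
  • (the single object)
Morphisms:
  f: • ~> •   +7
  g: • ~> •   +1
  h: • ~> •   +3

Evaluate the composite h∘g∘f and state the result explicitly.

  0 +7≡7 +1≡8 +3≡0  (mod 11)
composite: +0

Answer: +0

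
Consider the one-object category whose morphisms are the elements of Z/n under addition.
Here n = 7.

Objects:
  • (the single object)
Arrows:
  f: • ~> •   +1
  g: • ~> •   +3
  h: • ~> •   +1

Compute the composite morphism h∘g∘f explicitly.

  0 +1≡1 +3≡4 +1≡5  (mod 7)
result: +5

Answer: +5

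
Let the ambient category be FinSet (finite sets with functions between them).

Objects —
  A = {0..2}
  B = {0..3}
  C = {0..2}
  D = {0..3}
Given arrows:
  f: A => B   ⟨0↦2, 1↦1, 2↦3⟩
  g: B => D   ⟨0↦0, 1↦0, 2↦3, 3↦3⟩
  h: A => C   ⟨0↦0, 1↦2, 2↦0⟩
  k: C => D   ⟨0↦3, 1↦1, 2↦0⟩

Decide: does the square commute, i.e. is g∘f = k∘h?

Along f;g (path 1):
  0 f=>2 g=>3
  1 f=>1 g=>0
  2 f=>3 g=>3
  ⟦path⟧₁ = ⟨0↦3, 1↦0, 2↦3⟩
Along h;k (path 2):
  0 h=>0 k=>3
  1 h=>2 k=>0
  2 h=>0 k=>3
  ⟦path⟧₂ = ⟨0↦3, 1↦0, 2↦3⟩
Equal? same morphism ✓

Answer: COMMUTES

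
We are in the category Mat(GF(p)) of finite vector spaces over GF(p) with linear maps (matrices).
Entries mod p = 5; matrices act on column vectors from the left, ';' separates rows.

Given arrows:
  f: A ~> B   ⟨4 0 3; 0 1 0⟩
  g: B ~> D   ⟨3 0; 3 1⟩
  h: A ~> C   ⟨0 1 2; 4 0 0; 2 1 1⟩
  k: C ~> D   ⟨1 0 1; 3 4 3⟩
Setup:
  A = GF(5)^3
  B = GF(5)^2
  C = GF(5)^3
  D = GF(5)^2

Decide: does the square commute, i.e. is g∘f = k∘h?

Along f;g (path 1):
  e0=⟨1,0,0⟩ f~>⟨4,0⟩ g~>⟨2,2⟩
  e1=⟨0,1,0⟩ f~>⟨0,1⟩ g~>⟨0,1⟩
  e2=⟨0,0,1⟩ f~>⟨3,0⟩ g~>⟨4,4⟩
  ⟦path⟧₁ = ⟨2 0 4; 2 1 4⟩
Along h;k (path 2):
  e0=⟨1,0,0⟩ h~>⟨0,4,2⟩ k~>⟨2,2⟩
  e1=⟨0,1,0⟩ h~>⟨1,0,1⟩ k~>⟨2,1⟩
  e2=⟨0,0,1⟩ h~>⟨2,0,1⟩ k~>⟨3,4⟩
  ⟦path⟧₂ = ⟨2 2 3; 2 1 4⟩
Equal? differ; not commutative

Answer: DOES NOT COMMUTE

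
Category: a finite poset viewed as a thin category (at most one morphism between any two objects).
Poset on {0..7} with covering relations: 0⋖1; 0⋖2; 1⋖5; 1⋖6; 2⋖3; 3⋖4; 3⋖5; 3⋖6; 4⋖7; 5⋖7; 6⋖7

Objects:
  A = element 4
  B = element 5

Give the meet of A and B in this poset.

Answer: A∧B = 3

Work:
Lower bounds of A=4 and B=5: {0,2,3}
  0 ≤ 3
  2 ≤ 3
  3 ≤ 3
glb = 3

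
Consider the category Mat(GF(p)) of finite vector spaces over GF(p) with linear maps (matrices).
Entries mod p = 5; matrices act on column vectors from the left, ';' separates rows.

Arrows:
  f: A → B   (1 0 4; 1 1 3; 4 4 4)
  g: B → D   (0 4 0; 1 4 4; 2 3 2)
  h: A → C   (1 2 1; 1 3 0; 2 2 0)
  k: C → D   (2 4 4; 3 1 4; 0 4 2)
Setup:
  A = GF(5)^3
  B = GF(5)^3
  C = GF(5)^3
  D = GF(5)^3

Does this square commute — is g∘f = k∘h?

Answer: DOES NOT COMMUTE

Trace:
Path 1 = f;g:
  e0=⟨1,0,0⟩ f→⟨1,1,4⟩ g→⟨4,1,3⟩
  e1=⟨0,1,0⟩ f→⟨0,1,4⟩ g→⟨4,0,1⟩
  e2=⟨0,0,1⟩ f→⟨4,3,4⟩ g→⟨2,2,0⟩
  result₁ = (4 4 2; 1 0 2; 3 1 0)
Path 2 = h;k:
  e0=⟨1,0,0⟩ h→⟨1,1,2⟩ k→⟨4,2,3⟩
  e1=⟨0,1,0⟩ h→⟨2,3,2⟩ k→⟨4,2,1⟩
  e2=⟨0,0,1⟩ h→⟨1,0,0⟩ k→⟨2,3,0⟩
  result₂ = (4 4 2; 2 2 3; 3 1 0)
Equal? differ; not commutative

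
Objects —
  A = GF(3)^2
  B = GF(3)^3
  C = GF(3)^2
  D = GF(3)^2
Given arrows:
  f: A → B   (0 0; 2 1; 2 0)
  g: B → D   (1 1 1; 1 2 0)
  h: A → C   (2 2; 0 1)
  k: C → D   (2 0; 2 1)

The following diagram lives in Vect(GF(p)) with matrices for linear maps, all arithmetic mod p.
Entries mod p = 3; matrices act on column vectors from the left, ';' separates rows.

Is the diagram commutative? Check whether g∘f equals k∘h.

Path 1 = f;g:
  e0=[1,0] f→[0,2,2] g→[1,1]
  e1=[0,1] f→[0,1,0] g→[1,2]
  result₁ = (1 1; 1 2)
Path 2 = h;k:
  e0=[1,0] h→[2,0] k→[1,1]
  e1=[0,1] h→[2,1] k→[1,2]
  result₂ = (1 1; 1 2)
Equal? YES — commutes

Answer: COMMUTES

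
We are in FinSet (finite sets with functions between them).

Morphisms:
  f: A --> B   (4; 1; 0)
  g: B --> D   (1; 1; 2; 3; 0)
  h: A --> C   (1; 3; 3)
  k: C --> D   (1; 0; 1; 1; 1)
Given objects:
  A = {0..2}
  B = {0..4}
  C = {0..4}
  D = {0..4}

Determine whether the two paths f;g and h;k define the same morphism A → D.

Answer: COMMUTES

Work:
1) trace f;g:
  0 f-->4 g-->0
  1 f-->1 g-->1
  2 f-->0 g-->1
  ⟦path⟧₁ = (0; 1; 1)
2) trace h;k:
  0 h-->1 k-->0
  1 h-->3 k-->1
  2 h-->3 k-->1
  ⟦path⟧₂ = (0; 1; 1)
Equal? YES — commutes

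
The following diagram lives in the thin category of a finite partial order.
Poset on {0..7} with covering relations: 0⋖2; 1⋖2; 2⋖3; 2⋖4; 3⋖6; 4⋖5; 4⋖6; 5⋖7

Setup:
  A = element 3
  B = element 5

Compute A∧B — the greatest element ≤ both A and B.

Lower bounds of A=3 and B=5: {0,1,2}
  0 ⊑ 2
  1 ⊑ 2
  2 ⊑ 2
glb = 2

Answer: A∧B = 2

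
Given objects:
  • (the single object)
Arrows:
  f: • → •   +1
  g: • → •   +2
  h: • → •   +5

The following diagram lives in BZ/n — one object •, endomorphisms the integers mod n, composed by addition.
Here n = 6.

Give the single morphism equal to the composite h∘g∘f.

  0 +1≡1 +2≡3 +5≡2  (mod 6)
⟦path⟧: +2

Answer: +2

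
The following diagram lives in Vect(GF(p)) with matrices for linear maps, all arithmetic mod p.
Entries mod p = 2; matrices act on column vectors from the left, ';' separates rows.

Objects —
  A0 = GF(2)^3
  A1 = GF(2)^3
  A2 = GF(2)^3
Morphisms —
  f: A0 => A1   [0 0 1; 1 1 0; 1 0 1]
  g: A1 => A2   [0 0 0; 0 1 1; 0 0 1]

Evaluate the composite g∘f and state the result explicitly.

Answer: [0 0 0; 0 1 1; 1 0 1]

Trace:
  e0=⟨1,0,0⟩ f=>⟨0,1,1⟩ g=>⟨0,0,1⟩
  e1=⟨0,1,0⟩ f=>⟨0,1,0⟩ g=>⟨0,1,0⟩
  e2=⟨0,0,1⟩ f=>⟨1,0,1⟩ g=>⟨0,1,1⟩
result: [0 0 0; 0 1 1; 1 0 1]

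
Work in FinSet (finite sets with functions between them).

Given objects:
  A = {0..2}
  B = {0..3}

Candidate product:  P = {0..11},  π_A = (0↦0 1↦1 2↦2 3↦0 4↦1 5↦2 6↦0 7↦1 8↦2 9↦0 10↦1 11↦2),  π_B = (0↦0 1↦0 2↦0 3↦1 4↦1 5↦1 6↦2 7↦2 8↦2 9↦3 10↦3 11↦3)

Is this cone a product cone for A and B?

|A|·|B| = 3·4 = 12;  |P| = 12
Check the pairing map k ↦ (π_A(k), π_B(k)):
  0 ↦ (0,0)
  1 ↦ (1,0)
  2 ↦ (2,0)
  3 ↦ (0,1)
  4 ↦ (1,1)
  5 ↦ (2,1)
  6 ↦ (0,2)
  7 ↦ (1,2)
  8 ↦ (2,2)
  9 ↦ (0,3)
  10 ↦ (1,3)
  11 ↦ (2,3)
distinct pairs in image: 12 / 12 needed
  → bijection onto A×B; projections well-typed.

Answer: VALID PRODUCT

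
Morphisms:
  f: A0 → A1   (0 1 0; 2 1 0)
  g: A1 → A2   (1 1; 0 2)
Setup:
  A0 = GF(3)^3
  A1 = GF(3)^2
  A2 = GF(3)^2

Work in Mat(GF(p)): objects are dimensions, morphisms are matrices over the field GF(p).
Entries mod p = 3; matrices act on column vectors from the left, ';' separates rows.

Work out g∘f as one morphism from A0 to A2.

Answer: (2 2 0; 1 2 0)

Trace:
  e0=[1,0,0] f→[0,2] g→[2,1]
  e1=[0,1,0] f→[1,1] g→[2,2]
  e2=[0,0,1] f→[0,0] g→[0,0]
result: (2 2 0; 1 2 0)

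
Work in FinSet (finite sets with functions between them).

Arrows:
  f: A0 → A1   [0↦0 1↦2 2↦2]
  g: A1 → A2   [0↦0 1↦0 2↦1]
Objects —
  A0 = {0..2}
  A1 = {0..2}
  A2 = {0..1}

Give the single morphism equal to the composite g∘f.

  0 f→0 g→0
  1 f→2 g→1
  2 f→2 g→1
composite: [0↦0 1↦1 2↦1]

Answer: [0↦0 1↦1 2↦1]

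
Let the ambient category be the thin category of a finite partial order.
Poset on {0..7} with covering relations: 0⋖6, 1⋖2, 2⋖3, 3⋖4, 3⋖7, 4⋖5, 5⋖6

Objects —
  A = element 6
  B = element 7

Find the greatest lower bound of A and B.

Answer: A∧B = 3

Derivation:
Lower bounds of A=6 and B=7: {1,2,3}
  1 ≤ 3
  2 ≤ 3
  3 ≤ 3
glb = 3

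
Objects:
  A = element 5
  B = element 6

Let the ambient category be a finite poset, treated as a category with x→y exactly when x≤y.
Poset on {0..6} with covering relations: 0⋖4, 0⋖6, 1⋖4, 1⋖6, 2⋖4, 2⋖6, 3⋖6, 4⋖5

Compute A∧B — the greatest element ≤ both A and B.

Answer: NO MEET EXISTS

Derivation:
{x : x≤A ∧ x≤B} = {0,1,2}  (A=5, B=6)
  maximal lower bounds 0 and 1 are incomparable: neither 0≤1 nor 1≤0
→ no greatest lower bound exists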